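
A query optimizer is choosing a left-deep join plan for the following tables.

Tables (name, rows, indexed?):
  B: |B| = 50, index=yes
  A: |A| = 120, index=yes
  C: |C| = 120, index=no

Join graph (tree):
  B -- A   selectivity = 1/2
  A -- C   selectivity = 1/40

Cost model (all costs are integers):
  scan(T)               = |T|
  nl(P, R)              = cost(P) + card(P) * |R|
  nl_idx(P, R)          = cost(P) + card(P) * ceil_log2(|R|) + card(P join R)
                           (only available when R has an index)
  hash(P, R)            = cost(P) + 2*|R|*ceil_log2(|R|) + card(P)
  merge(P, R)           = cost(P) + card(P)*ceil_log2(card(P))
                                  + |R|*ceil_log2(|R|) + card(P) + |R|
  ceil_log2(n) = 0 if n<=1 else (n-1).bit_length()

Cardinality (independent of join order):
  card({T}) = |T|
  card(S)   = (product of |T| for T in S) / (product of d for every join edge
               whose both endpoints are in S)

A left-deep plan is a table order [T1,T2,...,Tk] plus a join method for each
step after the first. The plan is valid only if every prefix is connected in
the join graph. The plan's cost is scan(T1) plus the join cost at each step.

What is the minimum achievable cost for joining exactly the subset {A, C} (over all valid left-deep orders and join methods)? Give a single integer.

Selinger DP over subsets of {A,C}:
  {A}: scan cost=120, card=120
  {C}: scan cost=120, card=120
  {AC}: card=360; try (A,nl_idx)→1320, (C,hash)→1920, (A,hash)→1920, (C,merge)→2040, (A,merge)→2040, (C,nl)→14520 …(+1); best=1320 via (A,nl_idx)

1320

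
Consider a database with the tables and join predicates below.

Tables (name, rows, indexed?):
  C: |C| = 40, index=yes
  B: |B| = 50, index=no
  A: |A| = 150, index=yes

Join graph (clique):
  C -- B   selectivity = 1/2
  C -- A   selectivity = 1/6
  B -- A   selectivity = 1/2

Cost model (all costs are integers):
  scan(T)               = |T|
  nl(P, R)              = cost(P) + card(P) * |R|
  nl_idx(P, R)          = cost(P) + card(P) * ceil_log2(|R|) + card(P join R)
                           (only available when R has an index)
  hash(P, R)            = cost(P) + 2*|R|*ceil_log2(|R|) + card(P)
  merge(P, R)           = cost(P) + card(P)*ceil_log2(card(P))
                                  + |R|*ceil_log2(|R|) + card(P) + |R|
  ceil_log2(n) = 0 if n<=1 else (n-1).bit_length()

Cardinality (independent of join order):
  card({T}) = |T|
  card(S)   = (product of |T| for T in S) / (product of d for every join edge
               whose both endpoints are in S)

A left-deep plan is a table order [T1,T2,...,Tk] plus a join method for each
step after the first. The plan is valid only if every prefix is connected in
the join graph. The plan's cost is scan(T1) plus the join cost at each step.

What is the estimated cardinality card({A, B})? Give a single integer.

3750

Tables in S: A(150), B(50)
Edges inside S: B-A(d=2)
numerator = 150 * 50 = 7500
denominator = 2 = 2
card(S) = 7500 / 2 = 3750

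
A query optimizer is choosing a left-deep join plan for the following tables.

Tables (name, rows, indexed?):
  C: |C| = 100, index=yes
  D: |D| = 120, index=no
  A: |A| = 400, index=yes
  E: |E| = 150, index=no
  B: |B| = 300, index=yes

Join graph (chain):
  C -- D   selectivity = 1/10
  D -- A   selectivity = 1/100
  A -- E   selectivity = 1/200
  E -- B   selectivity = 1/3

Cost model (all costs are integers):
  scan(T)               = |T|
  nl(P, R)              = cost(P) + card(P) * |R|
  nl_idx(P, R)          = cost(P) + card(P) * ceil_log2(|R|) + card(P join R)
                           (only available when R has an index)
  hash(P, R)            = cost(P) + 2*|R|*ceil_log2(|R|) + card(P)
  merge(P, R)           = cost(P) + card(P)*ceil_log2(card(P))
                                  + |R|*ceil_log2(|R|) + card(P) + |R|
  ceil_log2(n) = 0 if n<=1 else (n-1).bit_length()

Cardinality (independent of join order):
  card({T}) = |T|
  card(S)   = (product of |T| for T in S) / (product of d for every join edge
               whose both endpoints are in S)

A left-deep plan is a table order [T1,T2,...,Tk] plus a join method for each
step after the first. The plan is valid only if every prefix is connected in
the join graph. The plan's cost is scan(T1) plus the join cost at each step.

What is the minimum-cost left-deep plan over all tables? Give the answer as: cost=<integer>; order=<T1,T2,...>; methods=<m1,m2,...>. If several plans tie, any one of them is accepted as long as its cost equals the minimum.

cost=14540; order=E,A,D,C,B; methods=nl_idx,hash,hash,hash

Selinger DP (subsets sized 1..n):
  {C}: scan cost=100, card=100
  {D}: scan cost=120, card=120
  {A}: scan cost=400, card=400
  {E}: scan cost=150, card=150
  {B}: scan cost=300, card=300
  {CD}: card=1200; try (C,hash)→1640, (D,merge)→1860, (D,hash)→1880, (C,merge)→1880, (C,nl_idx)→2160, (D,nl)→12100 …(+1); best=1640 via (C,hash)
  {AD}: card=480; try (A,nl_idx)→1680, (D,hash)→2480, (A,merge)→5080, (D,merge)→5360, (A,hash)→7440, (A,nl)→48120 …(+1); best=1680 via (A,nl_idx)
  {AE}: card=300; try (A,nl_idx)→1800, (E,hash)→3200, (A,merge)→5500, (E,merge)→5750, (A,hash)→7500, (A,nl)→60150 …(+1); best=1800 via (A,nl_idx)
  {BE}: card=15000; try (E,hash)→3000, (B,merge)→4500, (E,merge)→4650, (B,hash)→5700, (B,nl_idx)→16500, (B,nl)→45150 …(+1); best=3000 via (E,hash)
  {ACD}: card=4800; try (C,hash)→3560, (C,merge)→7280, (C,nl_idx)→9840, (A,hash)→10040, (A,nl_idx)→17240, (A,merge)→20040 …(+2); best=3560 via (C,hash)
  {ADE}: card=360; try (D,hash)→3780, (E,hash)→4560, (D,merge)→5760, (E,merge)→7830, (D,nl)→37800, (E,nl)→73680; best=3780 via (D,hash)
  {ABE}: card=30000; try (B,hash)→7500, (B,merge)→7800, (A,hash)→25200, (B,nl_idx)→34500, (B,nl)→91800, (A,nl_idx)→168000 …(+2); best=7500 via (B,hash)
  {ACDE}: card=3600; try (C,hash)→5540, (C,merge)→8180, (C,nl_idx)→9900, (E,hash)→10760, (C,nl)→39780, (E,merge)→72110 …(+1); best=5540 via (C,hash)
  {ABDE}: card=36000; try (B,hash)→9540, (B,merge)→10380, (D,hash)→39180, (B,nl_idx)→43020, (B,nl)→111780, (D,merge)→488460 …(+1); best=9540 via (B,hash)
  {ABCDE}: card=360000; try (B,hash)→14540, (C,hash)→46940, (B,merge)→55340, (B,nl_idx)→397940, (C,nl_idx)→621540, (C,merge)→622340 …(+2); best=14540 via (B,hash)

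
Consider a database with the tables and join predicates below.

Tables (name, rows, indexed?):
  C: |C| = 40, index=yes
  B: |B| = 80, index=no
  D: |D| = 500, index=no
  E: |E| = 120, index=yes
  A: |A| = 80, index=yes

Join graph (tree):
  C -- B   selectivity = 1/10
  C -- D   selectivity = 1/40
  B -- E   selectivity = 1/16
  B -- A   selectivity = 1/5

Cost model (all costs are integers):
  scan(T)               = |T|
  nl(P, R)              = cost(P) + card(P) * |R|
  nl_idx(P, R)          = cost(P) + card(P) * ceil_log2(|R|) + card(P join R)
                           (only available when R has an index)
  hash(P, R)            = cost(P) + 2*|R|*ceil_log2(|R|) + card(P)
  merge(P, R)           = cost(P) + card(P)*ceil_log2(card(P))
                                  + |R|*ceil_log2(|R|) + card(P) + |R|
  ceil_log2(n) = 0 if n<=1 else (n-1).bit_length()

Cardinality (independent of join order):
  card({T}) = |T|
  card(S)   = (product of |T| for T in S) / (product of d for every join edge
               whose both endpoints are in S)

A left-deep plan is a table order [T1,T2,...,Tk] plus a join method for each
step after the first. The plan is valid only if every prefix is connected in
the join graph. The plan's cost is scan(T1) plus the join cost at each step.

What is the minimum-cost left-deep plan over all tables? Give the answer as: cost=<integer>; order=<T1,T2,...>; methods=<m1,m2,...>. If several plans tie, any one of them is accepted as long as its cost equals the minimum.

Selinger DP (subsets sized 1..n):
  {C}: scan cost=40, card=40
  {B}: scan cost=80, card=80
  {D}: scan cost=500, card=500
  {E}: scan cost=120, card=120
  {A}: scan cost=80, card=80
  {BC}: card=320; try (C,hash)→640, (C,nl_idx)→880, (B,merge)→960, (C,merge)→1000, (B,hash)→1200, (B,nl)→3240 …(+1); best=640 via (C,hash)
  {CD}: card=500; try (C,hash)→1480, (C,nl_idx)→4000, (D,merge)→5320, (C,merge)→5780, (D,hash)→9080, (D,nl)→20040 …(+1); best=1480 via (C,hash)
  {BE}: card=600; try (E,nl_idx)→1240, (B,hash)→1360, (E,merge)→1680, (B,merge)→1720, (E,hash)→1840, (E,nl)→9680 …(+1); best=1240 via (E,nl_idx)
  {AB}: card=1280; try (B,hash)→1280, (A,hash)→1280, (B,merge)→1360, (A,merge)→1360, (A,nl_idx)→1920, (B,nl)→6480 …(+1); best=1280 via (B,hash)
  {BCD}: card=4000; try (B,hash)→3100, (B,merge)→7120, (D,merge)→8840, (D,hash)→9960, (B,nl)→41480, (D,nl)→160640; best=3100 via (B,hash)
  {BCE}: card=2400; try (C,hash)→2320, (E,hash)→2640, (E,merge)→4800, (E,nl_idx)→5280, (C,nl_idx)→7240, (C,merge)→8120 …(+2); best=2320 via (C,hash)
  {ABC}: card=5120; try (A,hash)→2080, (C,hash)→3040, (A,merge)→4480, (A,nl_idx)→8000, (C,nl_idx)→14080, (C,merge)→16920 …(+2); best=2080 via (A,hash)
  {ABE}: card=9600; try (A,hash)→2960, (E,hash)→4240, (A,merge)→8480, (A,nl_idx)→15040, (E,merge)→17600, (E,nl_idx)→19840 …(+2); best=2960 via (A,hash)
  {BCDE}: card=30000; try (E,hash)→8780, (D,hash)→13720, (D,merge)→38520, (E,merge)→56060, (E,nl_idx)→61100, (E,nl)→483100 …(+1); best=8780 via (E,hash)
  {ABCD}: card=64000; try (A,hash)→8220, (D,hash)→16200, (A,merge)→55740, (D,merge)→78760, (A,nl_idx)→95100, (A,nl)→323100 …(+1); best=8220 via (A,hash)
  {ABCE}: card=38400; try (A,hash)→5840, (E,hash)→8880, (C,hash)→13040, (A,merge)→34160, (A,nl_idx)→57520, (E,merge)→74720 …(+6); best=5840 via (A,hash)
  {ABCDE}: card=480000; try (A,hash)→39900, (D,hash)→53240, (E,hash)→73900, (A,merge)→489420, (D,merge)→663640, (A,nl_idx)→698780 …(+5); best=39900 via (A,hash)

cost=39900; order=D,C,B,E,A; methods=hash,hash,hash,hash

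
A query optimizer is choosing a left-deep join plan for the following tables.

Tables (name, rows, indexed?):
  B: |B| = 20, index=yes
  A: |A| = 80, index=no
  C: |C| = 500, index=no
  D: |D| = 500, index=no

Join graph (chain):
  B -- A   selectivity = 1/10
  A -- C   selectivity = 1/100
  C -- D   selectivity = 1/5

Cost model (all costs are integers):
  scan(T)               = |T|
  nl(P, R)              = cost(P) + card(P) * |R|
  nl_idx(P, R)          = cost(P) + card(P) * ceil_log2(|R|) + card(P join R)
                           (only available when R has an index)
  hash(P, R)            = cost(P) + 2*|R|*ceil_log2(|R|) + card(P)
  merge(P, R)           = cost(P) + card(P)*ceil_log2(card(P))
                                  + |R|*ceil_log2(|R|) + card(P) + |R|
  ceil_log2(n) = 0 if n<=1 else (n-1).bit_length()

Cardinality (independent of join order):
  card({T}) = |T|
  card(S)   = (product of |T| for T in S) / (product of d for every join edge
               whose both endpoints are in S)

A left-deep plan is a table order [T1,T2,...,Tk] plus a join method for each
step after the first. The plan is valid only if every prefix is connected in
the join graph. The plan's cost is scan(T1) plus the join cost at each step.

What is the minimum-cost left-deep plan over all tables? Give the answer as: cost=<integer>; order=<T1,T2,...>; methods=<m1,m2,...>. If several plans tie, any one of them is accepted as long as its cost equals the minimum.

Selinger DP (subsets sized 1..n):
  {B}: scan cost=20, card=20
  {A}: scan cost=80, card=80
  {C}: scan cost=500, card=500
  {D}: scan cost=500, card=500
  {AB}: card=160; try (B,hash)→360, (B,nl_idx)→640, (A,merge)→780, (B,merge)→840, (A,hash)→1160, (A,nl)→1620 …(+1); best=360 via (B,hash)
  {AC}: card=400; try (A,hash)→2120, (C,merge)→5720, (A,merge)→6140, (C,hash)→9160, (C,nl)→40080, (A,nl)→40500; best=2120 via (A,hash)
  {CD}: card=50000; try (D,hash)→10000, (C,hash)→10000, (D,merge)→10500, (C,merge)→10500, (D,nl)→250500, (C,nl)→250500; best=10000 via (D,hash)
  {ABC}: card=800; try (B,hash)→2720, (B,nl_idx)→4920, (B,merge)→6240, (C,merge)→6800, (C,hash)→9520, (B,nl)→10120 …(+1); best=2720 via (B,hash)
  {ACD}: card=40000; try (D,merge)→11120, (D,hash)→11520, (A,hash)→61120, (D,nl)→202120, (A,merge)→860640, (A,nl)→4010000; best=11120 via (D,merge)
  {ABCD}: card=80000; try (D,hash)→12520, (D,merge)→16520, (B,hash)→51320, (B,nl_idx)→291120, (D,nl)→402720, (B,merge)→691240 …(+1); best=12520 via (D,hash)

cost=12520; order=C,A,B,D; methods=hash,hash,hash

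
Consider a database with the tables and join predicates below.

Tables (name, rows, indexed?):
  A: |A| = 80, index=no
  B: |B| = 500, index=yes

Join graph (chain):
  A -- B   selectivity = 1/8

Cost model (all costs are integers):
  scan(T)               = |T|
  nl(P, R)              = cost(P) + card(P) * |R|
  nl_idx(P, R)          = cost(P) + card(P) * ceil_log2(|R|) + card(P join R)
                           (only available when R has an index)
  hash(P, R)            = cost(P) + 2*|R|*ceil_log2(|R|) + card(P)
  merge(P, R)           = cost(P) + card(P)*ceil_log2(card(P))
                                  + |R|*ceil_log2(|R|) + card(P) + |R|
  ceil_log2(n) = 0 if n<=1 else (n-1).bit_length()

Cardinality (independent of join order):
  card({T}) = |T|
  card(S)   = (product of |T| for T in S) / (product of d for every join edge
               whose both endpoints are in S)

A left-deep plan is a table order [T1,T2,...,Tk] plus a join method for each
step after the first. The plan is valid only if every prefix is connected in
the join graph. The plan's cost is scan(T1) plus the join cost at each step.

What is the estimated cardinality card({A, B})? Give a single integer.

Tables in S: A(80), B(500)
Edges inside S: A-B(d=8)
numerator = 80 * 500 = 40000
denominator = 8 = 8
card(S) = 40000 / 8 = 5000

5000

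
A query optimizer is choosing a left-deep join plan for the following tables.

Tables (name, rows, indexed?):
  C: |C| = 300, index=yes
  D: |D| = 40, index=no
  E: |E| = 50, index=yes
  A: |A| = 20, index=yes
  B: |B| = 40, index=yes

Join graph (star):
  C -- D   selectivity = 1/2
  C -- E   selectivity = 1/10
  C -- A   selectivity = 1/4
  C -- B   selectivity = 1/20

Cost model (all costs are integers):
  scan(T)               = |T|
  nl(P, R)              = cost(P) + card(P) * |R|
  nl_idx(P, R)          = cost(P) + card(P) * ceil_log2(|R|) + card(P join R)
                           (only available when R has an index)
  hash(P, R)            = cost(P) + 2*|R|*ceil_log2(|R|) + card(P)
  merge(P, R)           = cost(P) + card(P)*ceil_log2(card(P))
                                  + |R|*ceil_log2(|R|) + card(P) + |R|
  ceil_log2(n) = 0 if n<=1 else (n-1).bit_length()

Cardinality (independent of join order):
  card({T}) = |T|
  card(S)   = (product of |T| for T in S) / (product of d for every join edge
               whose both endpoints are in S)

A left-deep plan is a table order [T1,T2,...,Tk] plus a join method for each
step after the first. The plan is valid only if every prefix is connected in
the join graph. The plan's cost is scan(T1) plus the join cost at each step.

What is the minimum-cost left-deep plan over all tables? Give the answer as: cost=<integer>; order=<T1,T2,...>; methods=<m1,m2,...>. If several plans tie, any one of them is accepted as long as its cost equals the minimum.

cost=20880; order=B,C,A,E,D; methods=nl_idx,hash,hash,hash

Selinger DP (subsets sized 1..n):
  {C}: scan cost=300, card=300
  {D}: scan cost=40, card=40
  {E}: scan cost=50, card=50
  {A}: scan cost=20, card=20
  {B}: scan cost=40, card=40
  {CD}: card=6000; try (D,hash)→1080, (C,merge)→3320, (D,merge)→3580, (C,hash)→5480, (C,nl_idx)→6400, (C,nl)→12040 …(+1); best=1080 via (D,hash)
  {CE}: card=1500; try (E,hash)→1200, (C,nl_idx)→2000, (C,merge)→3400, (E,nl_idx)→3600, (E,merge)→3650, (C,hash)→5500 …(+2); best=1200 via (E,hash)
  {AC}: card=1500; try (A,hash)→800, (C,nl_idx)→1700, (C,merge)→3140, (A,nl_idx)→3300, (A,merge)→3420, (C,hash)→5440 …(+2); best=800 via (A,hash)
  {BC}: card=600; try (C,nl_idx)→1000, (B,hash)→1080, (B,nl_idx)→2700, (C,merge)→3320, (B,merge)→3580, (C,hash)→5480 …(+2); best=1000 via (C,nl_idx)
  {CDE}: card=30000; try (D,hash)→3180, (E,hash)→7680, (D,merge)→19480, (D,nl)→61200, (E,nl_idx)→67080, (E,merge)→85430 …(+1); best=3180 via (D,hash)
  {ACD}: card=30000; try (D,hash)→2780, (A,hash)→7280, (D,merge)→19080, (D,nl)→60800, (A,nl_idx)→61080, (A,merge)→85200 …(+1); best=2780 via (D,hash)
  {BCD}: card=12000; try (D,hash)→2080, (B,hash)→7560, (D,merge)→7880, (D,nl)→25000, (B,nl_idx)→49080, (B,merge)→85360 …(+1); best=2080 via (D,hash)
  {ACE}: card=7500; try (E,hash)→2900, (A,hash)→2900, (A,nl_idx)→16200, (E,nl_idx)→17300, (E,merge)→19150, (A,merge)→19320 …(+2); best=2900 via (E,hash)
  {BCE}: card=3000; try (E,hash)→2200, (B,hash)→3180, (E,nl_idx)→7600, (E,merge)→7950, (B,nl_idx)→13200, (B,merge)→19480 …(+2); best=2200 via (E,hash)
  {ABC}: card=3000; try (A,hash)→1800, (B,hash)→2780, (A,nl_idx)→7000, (A,merge)→7720, (B,nl_idx)→12800, (A,nl)→13000 …(+2); best=1800 via (A,hash)
  {ACDE}: card=150000; try (D,hash)→10880, (E,hash)→33380, (A,hash)→33380, (D,merge)→108180, (D,nl)→302900, (A,nl_idx)→303180 …(+5); best=10880 via (D,hash)
  {BCDE}: card=60000; try (D,hash)→5680, (E,hash)→14680, (B,hash)→33660, (D,merge)→41480, (D,nl)→122200, (E,nl_idx)→134080 …(+5); best=5680 via (D,hash)
  {ABCD}: card=60000; try (D,hash)→5280, (A,hash)→14280, (B,hash)→33260, (D,merge)→41080, (D,nl)→121800, (A,nl_idx)→122080 …(+5); best=5280 via (D,hash)
  {ABCE}: card=15000; try (E,hash)→5400, (A,hash)→5400, (B,hash)→10880, (A,nl_idx)→32200, (E,nl_idx)→34800, (E,merge)→41150 …(+6); best=5400 via (E,hash)
  {ABCDE}: card=300000; try (D,hash)→20880, (E,hash)→65880, (A,hash)→65880, (B,hash)→161360, (D,merge)→230680, (D,nl)→605400 …(+9); best=20880 via (D,hash)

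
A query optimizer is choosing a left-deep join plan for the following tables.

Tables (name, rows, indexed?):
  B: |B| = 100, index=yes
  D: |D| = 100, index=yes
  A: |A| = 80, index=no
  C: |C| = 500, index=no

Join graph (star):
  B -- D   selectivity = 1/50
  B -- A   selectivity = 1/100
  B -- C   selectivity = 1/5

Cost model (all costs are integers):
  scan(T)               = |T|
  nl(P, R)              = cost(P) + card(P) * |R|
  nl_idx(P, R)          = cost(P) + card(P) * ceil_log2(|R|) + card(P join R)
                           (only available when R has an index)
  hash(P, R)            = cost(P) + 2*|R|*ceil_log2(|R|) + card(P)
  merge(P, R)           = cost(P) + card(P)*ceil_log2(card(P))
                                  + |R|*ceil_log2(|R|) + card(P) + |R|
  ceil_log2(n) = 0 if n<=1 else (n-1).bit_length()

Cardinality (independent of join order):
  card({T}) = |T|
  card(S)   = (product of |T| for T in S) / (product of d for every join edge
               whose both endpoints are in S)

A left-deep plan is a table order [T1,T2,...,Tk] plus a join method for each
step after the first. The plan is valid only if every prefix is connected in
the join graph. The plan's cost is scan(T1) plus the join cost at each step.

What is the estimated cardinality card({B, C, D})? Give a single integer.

20000

Tables in S: B(100), C(500), D(100)
Edges inside S: B-D(d=50), B-C(d=5)
numerator = 100 * 500 * 100 = 5000000
denominator = 50 * 5 = 250
card(S) = 5000000 / 250 = 20000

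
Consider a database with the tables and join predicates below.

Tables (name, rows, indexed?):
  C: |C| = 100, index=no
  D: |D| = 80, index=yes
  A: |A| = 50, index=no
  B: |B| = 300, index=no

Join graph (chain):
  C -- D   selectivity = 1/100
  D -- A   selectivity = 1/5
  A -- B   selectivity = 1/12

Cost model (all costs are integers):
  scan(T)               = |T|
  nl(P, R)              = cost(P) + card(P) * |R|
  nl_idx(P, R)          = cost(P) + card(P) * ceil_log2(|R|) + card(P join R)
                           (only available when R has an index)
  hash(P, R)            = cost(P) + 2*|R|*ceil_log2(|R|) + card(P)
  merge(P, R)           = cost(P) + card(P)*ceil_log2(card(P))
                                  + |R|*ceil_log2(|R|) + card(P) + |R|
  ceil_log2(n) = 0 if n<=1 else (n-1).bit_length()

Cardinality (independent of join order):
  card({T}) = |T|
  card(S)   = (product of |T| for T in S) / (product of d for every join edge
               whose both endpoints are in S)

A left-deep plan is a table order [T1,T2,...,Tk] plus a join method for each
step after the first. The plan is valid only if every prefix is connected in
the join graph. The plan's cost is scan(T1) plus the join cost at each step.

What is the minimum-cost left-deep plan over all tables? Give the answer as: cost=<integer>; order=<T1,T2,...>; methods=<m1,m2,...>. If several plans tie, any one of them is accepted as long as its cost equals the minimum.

Selinger DP (subsets sized 1..n):
  {C}: scan cost=100, card=100
  {D}: scan cost=80, card=80
  {A}: scan cost=50, card=50
  {B}: scan cost=300, card=300
  {CD}: card=80; try (D,nl_idx)→880, (D,hash)→1320, (C,merge)→1520, (D,merge)→1540, (C,hash)→1560, (C,nl)→8080 …(+1); best=880 via (D,nl_idx)
  {AD}: card=800; try (A,hash)→760, (D,merge)→1040, (A,merge)→1070, (D,nl_idx)→1200, (D,hash)→1220, (D,nl)→4050 …(+1); best=760 via (A,hash)
  {AB}: card=1250; try (A,hash)→1200, (B,merge)→3400, (A,merge)→3650, (B,hash)→5500, (B,nl)→15050, (A,nl)→15300; best=1200 via (A,hash)
  {ACD}: card=800; try (A,hash)→1560, (A,merge)→1870, (C,hash)→2960, (A,nl)→4880, (C,merge)→10360, (C,nl)→80760; best=1560 via (A,hash)
  {ABD}: card=20000; try (D,hash)→3570, (B,hash)→6960, (B,merge)→12560, (D,merge)→16840, (D,nl_idx)→29950, (D,nl)→101200 …(+1); best=3570 via (D,hash)
  {ABCD}: card=20000; try (B,hash)→7760, (B,merge)→13360, (C,hash)→24970, (B,nl)→241560, (C,merge)→324370, (C,nl)→2003570; best=7760 via (B,hash)

cost=7760; order=C,D,A,B; methods=nl_idx,hash,hash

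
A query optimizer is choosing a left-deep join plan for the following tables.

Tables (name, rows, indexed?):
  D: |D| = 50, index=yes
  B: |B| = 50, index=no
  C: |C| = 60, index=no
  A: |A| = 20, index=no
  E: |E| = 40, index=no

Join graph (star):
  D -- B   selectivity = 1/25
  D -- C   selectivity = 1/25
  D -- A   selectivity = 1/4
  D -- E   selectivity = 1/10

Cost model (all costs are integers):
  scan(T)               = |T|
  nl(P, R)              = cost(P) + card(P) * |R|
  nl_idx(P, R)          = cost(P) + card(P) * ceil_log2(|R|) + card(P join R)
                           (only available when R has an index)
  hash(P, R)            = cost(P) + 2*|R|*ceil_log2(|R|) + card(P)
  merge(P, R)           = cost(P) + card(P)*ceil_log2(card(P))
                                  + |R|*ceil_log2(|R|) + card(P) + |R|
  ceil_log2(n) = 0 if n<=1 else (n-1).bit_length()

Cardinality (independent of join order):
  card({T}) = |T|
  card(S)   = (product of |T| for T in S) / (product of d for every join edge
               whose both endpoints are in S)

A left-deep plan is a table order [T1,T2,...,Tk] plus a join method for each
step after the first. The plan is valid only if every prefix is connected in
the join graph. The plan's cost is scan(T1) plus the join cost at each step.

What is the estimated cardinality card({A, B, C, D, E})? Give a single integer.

Tables in S: A(20), B(50), C(60), D(50), E(40)
Edges inside S: D-B(d=25), D-C(d=25), D-A(d=4), D-E(d=10)
numerator = 20 * 50 * 60 * 50 * 40 = 120000000
denominator = 25 * 25 * 4 * 10 = 25000
card(S) = 120000000 / 25000 = 4800

4800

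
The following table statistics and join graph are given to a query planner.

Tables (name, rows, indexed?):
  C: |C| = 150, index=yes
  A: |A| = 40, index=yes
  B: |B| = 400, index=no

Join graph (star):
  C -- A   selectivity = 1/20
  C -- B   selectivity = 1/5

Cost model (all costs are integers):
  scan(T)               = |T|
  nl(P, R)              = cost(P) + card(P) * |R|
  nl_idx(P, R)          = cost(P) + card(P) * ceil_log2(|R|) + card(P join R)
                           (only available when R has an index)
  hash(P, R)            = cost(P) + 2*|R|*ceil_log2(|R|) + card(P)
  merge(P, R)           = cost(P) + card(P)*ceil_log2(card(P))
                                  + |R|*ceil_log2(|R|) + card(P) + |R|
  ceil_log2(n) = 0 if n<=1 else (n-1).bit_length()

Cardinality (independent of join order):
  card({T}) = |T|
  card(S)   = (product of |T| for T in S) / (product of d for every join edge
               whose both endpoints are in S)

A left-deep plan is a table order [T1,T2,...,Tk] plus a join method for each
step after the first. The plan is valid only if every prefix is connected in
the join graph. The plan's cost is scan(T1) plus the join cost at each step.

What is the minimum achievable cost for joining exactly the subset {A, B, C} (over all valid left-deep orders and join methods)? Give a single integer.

Selinger DP over subsets of {A,B,C}:
  {C}: scan cost=150, card=150
  {A}: scan cost=40, card=40
  {B}: scan cost=400, card=400
  {AC}: card=300; try (C,nl_idx)→660, (A,hash)→780, (A,nl_idx)→1350, (C,merge)→1670, (A,merge)→1780, (C,hash)→2480 …(+2); best=660 via (C,nl_idx)
  {BC}: card=12000; try (C,hash)→3200, (B,merge)→5500, (C,merge)→5750, (B,hash)→7500, (C,nl_idx)→15600, (B,nl)→60150 …(+1); best=3200 via (C,hash)
  {ABC}: card=24000; try (B,merge)→7660, (B,hash)→8160, (A,hash)→15680, (A,nl_idx)→99200, (B,nl)→120660, (A,merge)→183480 …(+1); best=7660 via (B,merge)

7660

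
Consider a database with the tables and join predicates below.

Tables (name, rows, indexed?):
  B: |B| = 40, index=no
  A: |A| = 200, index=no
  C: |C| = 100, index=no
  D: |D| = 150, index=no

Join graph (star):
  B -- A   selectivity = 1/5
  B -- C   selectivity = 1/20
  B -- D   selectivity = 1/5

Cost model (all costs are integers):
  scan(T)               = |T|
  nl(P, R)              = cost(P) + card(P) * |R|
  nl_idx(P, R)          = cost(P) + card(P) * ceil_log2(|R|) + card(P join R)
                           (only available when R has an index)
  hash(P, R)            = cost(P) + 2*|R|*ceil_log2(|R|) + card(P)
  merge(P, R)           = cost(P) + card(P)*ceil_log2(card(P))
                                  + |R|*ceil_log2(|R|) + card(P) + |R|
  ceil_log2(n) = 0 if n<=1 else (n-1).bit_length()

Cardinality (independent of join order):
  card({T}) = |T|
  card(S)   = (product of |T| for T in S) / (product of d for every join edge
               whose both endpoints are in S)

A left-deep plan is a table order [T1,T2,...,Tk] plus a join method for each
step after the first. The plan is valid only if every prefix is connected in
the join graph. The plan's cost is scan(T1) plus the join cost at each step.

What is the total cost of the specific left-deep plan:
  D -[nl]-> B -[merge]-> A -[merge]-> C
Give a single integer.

step 1: scan D: cost=150, card=150
step 2: join B via nl
    card(P join B) = 150*40/(5) = 1200
    cost = 150 + 150*40 = 6150
step 3: join A via merge
    card(P join A) = 1200*200/(5) = 48000
    cost = 6150 + 1200*11 + 200*8 + 1200 + 200 = 22350
step 4: join C via merge
    card(P join C) = 48000*100/(20) = 240000
    cost = 22350 + 48000*16 + 100*7 + 48000 + 100 = 839150

839150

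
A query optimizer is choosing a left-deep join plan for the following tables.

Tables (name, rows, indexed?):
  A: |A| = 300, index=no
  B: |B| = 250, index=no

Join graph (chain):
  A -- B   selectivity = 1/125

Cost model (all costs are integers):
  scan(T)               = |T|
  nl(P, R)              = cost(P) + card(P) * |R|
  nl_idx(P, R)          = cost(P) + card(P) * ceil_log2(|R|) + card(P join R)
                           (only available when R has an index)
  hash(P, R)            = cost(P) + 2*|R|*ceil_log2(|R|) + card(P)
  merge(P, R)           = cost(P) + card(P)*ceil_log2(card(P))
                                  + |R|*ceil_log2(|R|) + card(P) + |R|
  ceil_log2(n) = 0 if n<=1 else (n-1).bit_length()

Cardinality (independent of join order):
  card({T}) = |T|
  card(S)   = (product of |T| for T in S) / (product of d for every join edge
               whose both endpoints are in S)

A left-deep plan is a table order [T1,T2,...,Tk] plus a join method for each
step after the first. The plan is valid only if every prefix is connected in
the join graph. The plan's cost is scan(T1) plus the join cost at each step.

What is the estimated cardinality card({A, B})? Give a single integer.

600

Tables in S: A(300), B(250)
Edges inside S: A-B(d=125)
numerator = 300 * 250 = 75000
denominator = 125 = 125
card(S) = 75000 / 125 = 600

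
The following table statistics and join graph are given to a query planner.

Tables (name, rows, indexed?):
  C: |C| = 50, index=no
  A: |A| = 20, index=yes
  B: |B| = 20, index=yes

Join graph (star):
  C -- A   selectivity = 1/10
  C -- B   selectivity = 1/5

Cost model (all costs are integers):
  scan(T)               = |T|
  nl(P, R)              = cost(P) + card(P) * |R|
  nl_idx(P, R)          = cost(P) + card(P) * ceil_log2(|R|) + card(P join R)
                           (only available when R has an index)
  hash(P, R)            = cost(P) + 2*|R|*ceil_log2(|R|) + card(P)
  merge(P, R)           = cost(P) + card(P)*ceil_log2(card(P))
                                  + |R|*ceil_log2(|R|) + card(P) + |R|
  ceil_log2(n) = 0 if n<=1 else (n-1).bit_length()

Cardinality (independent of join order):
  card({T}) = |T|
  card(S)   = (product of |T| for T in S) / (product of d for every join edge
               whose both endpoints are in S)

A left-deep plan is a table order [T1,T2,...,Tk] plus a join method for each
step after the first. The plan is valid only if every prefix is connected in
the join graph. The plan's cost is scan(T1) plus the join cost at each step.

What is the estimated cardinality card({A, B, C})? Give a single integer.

400

Tables in S: A(20), B(20), C(50)
Edges inside S: C-A(d=10), C-B(d=5)
numerator = 20 * 20 * 50 = 20000
denominator = 10 * 5 = 50
card(S) = 20000 / 50 = 400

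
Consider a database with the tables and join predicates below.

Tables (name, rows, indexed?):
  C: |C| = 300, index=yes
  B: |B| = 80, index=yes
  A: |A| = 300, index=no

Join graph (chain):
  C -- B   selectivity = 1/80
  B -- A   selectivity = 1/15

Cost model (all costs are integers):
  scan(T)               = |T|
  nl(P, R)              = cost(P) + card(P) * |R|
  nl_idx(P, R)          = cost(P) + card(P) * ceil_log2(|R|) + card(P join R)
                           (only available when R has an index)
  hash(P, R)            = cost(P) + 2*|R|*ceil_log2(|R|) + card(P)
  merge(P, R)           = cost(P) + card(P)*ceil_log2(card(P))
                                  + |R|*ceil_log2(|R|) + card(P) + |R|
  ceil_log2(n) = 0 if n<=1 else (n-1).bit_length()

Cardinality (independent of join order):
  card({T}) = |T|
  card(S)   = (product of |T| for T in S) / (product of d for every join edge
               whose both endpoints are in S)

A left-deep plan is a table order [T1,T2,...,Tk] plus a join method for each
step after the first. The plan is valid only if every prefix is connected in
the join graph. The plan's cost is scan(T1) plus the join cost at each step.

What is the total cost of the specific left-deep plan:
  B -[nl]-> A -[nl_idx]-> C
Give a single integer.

44480

step 1: scan B: cost=80, card=80
step 2: join A via nl
    card(P join A) = 80*300/(15) = 1600
    cost = 80 + 80*300 = 24080
step 3: join C via nl_idx
    card(P join C) = 1600*300/(80) = 6000
    cost = 24080 + 1600*9 + 6000 = 44480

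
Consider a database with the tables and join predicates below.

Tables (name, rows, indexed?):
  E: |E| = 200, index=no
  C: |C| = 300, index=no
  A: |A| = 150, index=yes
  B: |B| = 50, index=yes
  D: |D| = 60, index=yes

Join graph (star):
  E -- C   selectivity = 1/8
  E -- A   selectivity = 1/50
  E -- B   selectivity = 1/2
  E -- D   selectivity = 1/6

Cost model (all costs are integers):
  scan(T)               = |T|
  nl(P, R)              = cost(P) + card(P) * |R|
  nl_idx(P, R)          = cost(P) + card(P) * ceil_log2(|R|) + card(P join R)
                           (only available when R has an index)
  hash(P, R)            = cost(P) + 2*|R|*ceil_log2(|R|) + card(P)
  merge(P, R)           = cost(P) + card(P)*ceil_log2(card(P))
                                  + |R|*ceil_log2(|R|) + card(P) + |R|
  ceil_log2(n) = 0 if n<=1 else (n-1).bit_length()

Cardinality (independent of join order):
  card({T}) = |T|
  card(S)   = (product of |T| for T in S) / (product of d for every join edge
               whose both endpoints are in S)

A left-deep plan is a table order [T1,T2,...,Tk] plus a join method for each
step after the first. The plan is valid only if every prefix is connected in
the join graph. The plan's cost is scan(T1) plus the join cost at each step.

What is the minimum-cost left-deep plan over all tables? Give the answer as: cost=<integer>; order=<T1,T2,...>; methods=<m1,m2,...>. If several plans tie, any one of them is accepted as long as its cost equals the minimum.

cost=165720; order=E,A,D,B,C; methods=nl_idx,hash,hash,hash

Selinger DP (subsets sized 1..n):
  {E}: scan cost=200, card=200
  {C}: scan cost=300, card=300
  {A}: scan cost=150, card=150
  {B}: scan cost=50, card=50
  {D}: scan cost=60, card=60
  {CE}: card=7500; try (E,hash)→3800, (C,merge)→5000, (E,merge)→5100, (C,hash)→5800, (C,nl)→60200, (E,nl)→60300; best=3800 via (E,hash)
  {AE}: card=600; try (A,nl_idx)→2400, (A,hash)→2800, (E,merge)→3300, (A,merge)→3350, (E,hash)→3500, (E,nl)→30150 …(+1); best=2400 via (A,nl_idx)
  {BE}: card=5000; try (B,hash)→1000, (E,merge)→2200, (B,merge)→2350, (E,hash)→3300, (B,nl_idx)→6400, (E,nl)→10050 …(+1); best=1000 via (B,hash)
  {DE}: card=2000; try (D,hash)→1120, (E,merge)→2280, (D,merge)→2420, (E,hash)→3320, (D,nl_idx)→3400, (E,nl)→12060 …(+1); best=1120 via (D,hash)
  {ACE}: card=22500; try (C,hash)→8400, (C,merge)→12000, (A,hash)→13700, (A,nl_idx)→86300, (A,merge)→110150, (C,nl)→182400 …(+1); best=8400 via (C,hash)
  {BCE}: card=187500; try (C,hash)→11400, (B,hash)→11900, (C,merge)→74000, (B,merge)→109150, (B,nl_idx)→236300, (B,nl)→378800 …(+1); best=11400 via (C,hash)
  {CDE}: card=75000; try (C,hash)→8520, (D,hash)→12020, (C,merge)→28120, (D,merge)→109220, (D,nl_idx)→123800, (D,nl)→453800 …(+1); best=8520 via (C,hash)
  {ABE}: card=15000; try (B,hash)→3600, (A,hash)→8400, (B,merge)→9350, (B,nl_idx)→21000, (B,nl)→32400, (A,nl_idx)→56000 …(+2); best=3600 via (B,hash)
  {ADE}: card=6000; try (D,hash)→3720, (A,hash)→5520, (D,merge)→9420, (D,nl_idx)→12000, (A,nl_idx)→23120, (A,merge)→26470 …(+2); best=3720 via (D,hash)
  {BDE}: card=50000; try (B,hash)→3720, (D,hash)→6720, (B,merge)→25470, (B,nl_idx)→63120, (D,merge)→71420, (D,nl_idx)→81000 …(+2); best=3720 via (B,hash)
  {ABCE}: card=562500; try (C,hash)→24000, (B,hash)→31500, (A,hash)→201300, (C,merge)→231600, (B,merge)→368750, (B,nl_idx)→705900 …(+5); best=24000 via (C,hash)
  {ACDE}: card=225000; try (C,hash)→15120, (D,hash)→31620, (A,hash)→85920, (C,merge)→90720, (D,nl_idx)→368400, (D,merge)→368820 …(+5); best=15120 via (C,hash)
  {BCDE}: card=1875000; try (C,hash)→59120, (B,hash)→84120, (D,hash)→199620, (C,merge)→856720, (B,merge)→1358870, (B,nl_idx)→2333520 …(+5); best=59120 via (C,hash)
  {ABDE}: card=150000; try (B,hash)→10320, (D,hash)→19320, (A,hash)→56120, (B,merge)→88070, (B,nl_idx)→189720, (D,merge)→229020 …(+6); best=10320 via (B,hash)
  {ABCDE}: card=5625000; try (C,hash)→165720, (B,hash)→240720, (D,hash)→587220, (A,hash)→1936520, (C,merge)→2863320, (B,merge)→4290470 …(+9); best=165720 via (C,hash)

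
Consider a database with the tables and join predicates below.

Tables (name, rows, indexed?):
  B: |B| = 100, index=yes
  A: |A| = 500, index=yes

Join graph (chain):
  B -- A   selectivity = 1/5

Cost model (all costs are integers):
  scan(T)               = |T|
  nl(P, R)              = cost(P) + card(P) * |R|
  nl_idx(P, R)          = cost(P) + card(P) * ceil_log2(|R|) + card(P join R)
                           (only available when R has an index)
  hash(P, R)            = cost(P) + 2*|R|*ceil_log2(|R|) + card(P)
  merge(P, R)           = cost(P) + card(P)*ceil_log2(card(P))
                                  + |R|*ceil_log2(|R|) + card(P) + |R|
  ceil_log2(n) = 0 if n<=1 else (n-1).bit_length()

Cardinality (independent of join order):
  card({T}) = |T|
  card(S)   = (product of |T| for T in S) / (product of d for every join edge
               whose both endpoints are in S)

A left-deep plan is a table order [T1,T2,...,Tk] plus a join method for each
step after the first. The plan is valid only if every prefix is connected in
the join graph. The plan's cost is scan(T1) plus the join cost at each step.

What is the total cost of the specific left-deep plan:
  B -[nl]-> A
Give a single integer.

50100

step 1: scan B: cost=100, card=100
step 2: join A via nl
    card(P join A) = 100*500/(5) = 10000
    cost = 100 + 100*500 = 50100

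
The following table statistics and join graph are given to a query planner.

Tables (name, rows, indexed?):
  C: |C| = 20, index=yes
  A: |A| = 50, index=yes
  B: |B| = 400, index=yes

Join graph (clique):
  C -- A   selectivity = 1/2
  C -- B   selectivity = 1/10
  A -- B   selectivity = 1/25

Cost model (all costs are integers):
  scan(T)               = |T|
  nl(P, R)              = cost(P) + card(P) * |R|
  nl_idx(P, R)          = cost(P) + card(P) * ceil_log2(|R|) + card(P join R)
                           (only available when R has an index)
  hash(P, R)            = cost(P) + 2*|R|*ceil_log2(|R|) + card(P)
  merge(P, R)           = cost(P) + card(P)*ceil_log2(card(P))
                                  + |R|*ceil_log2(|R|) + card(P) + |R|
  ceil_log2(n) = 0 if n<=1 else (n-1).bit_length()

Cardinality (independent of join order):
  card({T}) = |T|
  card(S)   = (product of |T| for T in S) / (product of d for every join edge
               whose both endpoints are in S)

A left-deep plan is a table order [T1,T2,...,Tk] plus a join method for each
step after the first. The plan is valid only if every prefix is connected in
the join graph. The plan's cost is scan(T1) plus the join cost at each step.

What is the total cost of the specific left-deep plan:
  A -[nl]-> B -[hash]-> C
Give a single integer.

21050

step 1: scan A: cost=50, card=50
step 2: join B via nl
    card(P join B) = 50*400/(25) = 800
    cost = 50 + 50*400 = 20050
step 3: join C via hash
    card(P join C) = 800*20/(2*10) = 800
    cost = 20050 + 2*20*5 + 800 = 21050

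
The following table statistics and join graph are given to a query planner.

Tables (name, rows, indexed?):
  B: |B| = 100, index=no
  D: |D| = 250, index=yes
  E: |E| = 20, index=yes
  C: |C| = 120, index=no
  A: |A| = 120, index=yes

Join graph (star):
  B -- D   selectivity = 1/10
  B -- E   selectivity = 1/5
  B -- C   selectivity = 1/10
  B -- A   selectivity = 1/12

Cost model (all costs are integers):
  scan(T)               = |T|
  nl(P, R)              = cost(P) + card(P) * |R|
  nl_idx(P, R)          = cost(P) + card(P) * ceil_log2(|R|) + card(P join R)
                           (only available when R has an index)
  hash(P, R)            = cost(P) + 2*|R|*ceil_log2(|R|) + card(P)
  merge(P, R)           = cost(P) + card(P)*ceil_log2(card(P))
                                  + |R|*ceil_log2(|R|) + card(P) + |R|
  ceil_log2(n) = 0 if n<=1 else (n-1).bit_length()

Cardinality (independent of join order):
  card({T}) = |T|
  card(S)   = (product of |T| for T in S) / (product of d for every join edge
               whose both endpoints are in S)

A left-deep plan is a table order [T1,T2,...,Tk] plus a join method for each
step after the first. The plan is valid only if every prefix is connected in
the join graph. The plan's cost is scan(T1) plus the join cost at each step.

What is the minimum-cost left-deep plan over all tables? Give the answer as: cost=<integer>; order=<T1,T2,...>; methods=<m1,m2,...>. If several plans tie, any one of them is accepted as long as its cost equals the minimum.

Selinger DP (subsets sized 1..n):
  {B}: scan cost=100, card=100
  {D}: scan cost=250, card=250
  {E}: scan cost=20, card=20
  {C}: scan cost=120, card=120
  {A}: scan cost=120, card=120
  {BD}: card=2500; try (B,hash)→1900, (D,merge)→3150, (B,merge)→3300, (D,nl_idx)→3400, (D,hash)→4200, (D,nl)→25100 …(+1); best=1900 via (B,hash)
  {BE}: card=400; try (E,hash)→400, (B,merge)→940, (E,nl_idx)→1000, (E,merge)→1020, (B,hash)→1440, (B,nl)→2020 …(+1); best=400 via (E,hash)
  {BC}: card=1200; try (B,hash)→1640, (C,merge)→1860, (C,hash)→1880, (B,merge)→1880, (C,nl)→12100, (B,nl)→12120; best=1640 via (B,hash)
  {AB}: card=1000; try (B,hash)→1640, (A,nl_idx)→1800, (A,merge)→1860, (B,merge)→1880, (A,hash)→1880, (A,nl)→12100 …(+1); best=1640 via (B,hash)
  {BDE}: card=10000; try (E,hash)→4600, (D,hash)→4800, (D,merge)→6650, (D,nl_idx)→13600, (E,nl_idx)→24400, (E,merge)→34520 …(+2); best=4600 via (E,hash)
  {BCD}: card=30000; try (C,hash)→6080, (D,hash)→6840, (D,merge)→18290, (C,merge)→35360, (D,nl_idx)→41240, (D,nl)→301640 …(+1); best=6080 via (C,hash)
  {ABD}: card=25000; try (A,hash)→6080, (D,hash)→6640, (D,merge)→14890, (D,nl_idx)→34640, (A,merge)→35360, (A,nl_idx)→44400 …(+2); best=6080 via (A,hash)
  {BCE}: card=4800; try (C,hash)→2480, (E,hash)→3040, (C,merge)→5360, (E,nl_idx)→12440, (E,merge)→16160, (E,nl)→25640 …(+1); best=2480 via (C,hash)
  {ABE}: card=4000; try (A,hash)→2480, (E,hash)→2840, (A,merge)→5360, (A,nl_idx)→7200, (E,nl_idx)→10640, (E,merge)→12760 …(+2); best=2480 via (A,hash)
  {ABC}: card=12000; try (C,hash)→4320, (A,hash)→4520, (C,merge)→13600, (A,merge)→17000, (A,nl_idx)→22040, (C,nl)→121640 …(+1); best=4320 via (C,hash)
  {BCDE}: card=120000; try (D,hash)→11280, (C,hash)→16280, (E,hash)→36280, (D,merge)→71930, (C,merge)→155560, (D,nl_idx)→160880 …(+5); best=11280 via (D,hash)
  {ABDE}: card=100000; try (D,hash)→10480, (A,hash)→16280, (E,hash)→31280, (D,merge)→56730, (D,nl_idx)→134480, (A,merge)→155560 …(+6); best=10480 via (D,hash)
  {ABCD}: card=300000; try (D,hash)→20320, (C,hash)→32760, (A,hash)→37760, (D,merge)→186570, (D,nl_idx)→400320, (C,merge)→407040 …(+5); best=20320 via (D,hash)
  {ABCE}: card=48000; try (C,hash)→8160, (A,hash)→8960, (E,hash)→16520, (C,merge)→55440, (A,merge)→70640, (A,nl_idx)→84080 …(+5); best=8160 via (C,hash)
  {ABCDE}: card=1200000; try (D,hash)→60160, (C,hash)→112160, (A,hash)→132960, (E,hash)→320520, (D,merge)→826410, (D,nl_idx)→1592160 …(+9); best=60160 via (D,hash)

cost=60160; order=B,E,A,C,D; methods=hash,hash,hash,hash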